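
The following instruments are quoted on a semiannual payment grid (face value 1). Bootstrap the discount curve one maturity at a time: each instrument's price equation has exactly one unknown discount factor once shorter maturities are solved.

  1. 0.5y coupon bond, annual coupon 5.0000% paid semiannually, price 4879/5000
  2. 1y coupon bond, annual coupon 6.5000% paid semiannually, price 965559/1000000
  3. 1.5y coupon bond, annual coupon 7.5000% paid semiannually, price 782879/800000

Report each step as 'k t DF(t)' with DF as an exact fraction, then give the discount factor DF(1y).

1 1/2 119/125
2 1 2263/2500
3 3/2 8761/10000
DF(1y) = 2263/2500 ≈ 0.905200

step 1 [0.5y] bond c/2=1/40: DF=(4879/5000 − 1/40·(0))/(1+1/40) = 119/125 ≈ 0.952000
step 2 [1y] bond c/2=13/400: DF=(965559/1000000 − 13/400·(0.952000))/(1+13/400) = 2263/2500 ≈ 0.905200
step 3 [1.5y] bond c/2=3/80: DF=(782879/800000 − 3/80·(0.952000+0.905200))/(1+3/80) = 8761/10000 ≈ 0.876100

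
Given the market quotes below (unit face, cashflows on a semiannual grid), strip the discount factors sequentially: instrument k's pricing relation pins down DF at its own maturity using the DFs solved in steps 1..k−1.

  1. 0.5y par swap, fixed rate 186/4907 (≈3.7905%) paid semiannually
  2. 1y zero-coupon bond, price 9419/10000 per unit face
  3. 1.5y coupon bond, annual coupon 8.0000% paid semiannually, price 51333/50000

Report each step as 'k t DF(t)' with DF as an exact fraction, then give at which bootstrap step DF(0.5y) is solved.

1 1/2 4907/5000
2 1 9419/10000
3 3/2 2283/2500
DF(0.5y) is solved at step 1

step 1 [0.5y] swap r/2=93/4907: DF=(1 − 93/4907·(0))/(1+93/4907) = 4907/5000 ≈ 0.981400
step 2 [1y] zero: DF = P = 9419/10000 ≈ 0.941900
step 3 [1.5y] bond c/2=1/25: DF=(51333/50000 − 1/25·(0.981400+0.941900))/(1+1/25) = 2283/2500 ≈ 0.913200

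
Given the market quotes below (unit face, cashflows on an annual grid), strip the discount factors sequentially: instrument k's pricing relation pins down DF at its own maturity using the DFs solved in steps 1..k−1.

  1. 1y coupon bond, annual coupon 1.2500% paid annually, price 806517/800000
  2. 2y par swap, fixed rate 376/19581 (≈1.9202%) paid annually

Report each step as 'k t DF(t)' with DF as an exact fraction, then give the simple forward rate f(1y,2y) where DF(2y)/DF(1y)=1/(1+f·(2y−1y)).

step 1 [1y] bond c/1=1/80: DF=(806517/800000 − 1/80·(0))/(1+1/80) = 9957/10000 ≈ 0.995700
step 2 [2y] swap r/1=376/19581: DF=(1 − 376/19581·(0.995700))/(1+376/19581) = 1203/1250 ≈ 0.962400

1 1 9957/10000
2 2 1203/1250
f(1y,2y) = ((9957/10000)/(1203/1250) − 1)/(1) = 111/3208 ≈ 3.4601%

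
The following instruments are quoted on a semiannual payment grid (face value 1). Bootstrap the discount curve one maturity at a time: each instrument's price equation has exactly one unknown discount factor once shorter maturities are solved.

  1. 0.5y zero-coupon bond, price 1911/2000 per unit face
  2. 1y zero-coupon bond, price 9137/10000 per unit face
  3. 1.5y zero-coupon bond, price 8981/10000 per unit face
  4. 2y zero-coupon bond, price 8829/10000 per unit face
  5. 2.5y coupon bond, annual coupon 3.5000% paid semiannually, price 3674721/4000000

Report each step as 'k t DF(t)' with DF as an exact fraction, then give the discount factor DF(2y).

1 1/2 1911/2000
2 1 9137/10000
3 3/2 8981/10000
4 2 8829/10000
5 5/2 8401/10000
DF(2y) = 8829/10000 ≈ 0.882900

step 1 [0.5y] zero: DF = P = 1911/2000 ≈ 0.955500
step 2 [1y] zero: DF = P = 9137/10000 ≈ 0.913700
step 3 [1.5y] zero: DF = P = 8981/10000 ≈ 0.898100
step 4 [2y] zero: DF = P = 8829/10000 ≈ 0.882900
step 5 [2.5y] bond c/2=7/400: DF=(3674721/4000000 − 7/400·(0.955500+0.913700+0.898100+0.882900))/(1+7/400) = 8401/10000 ≈ 0.840100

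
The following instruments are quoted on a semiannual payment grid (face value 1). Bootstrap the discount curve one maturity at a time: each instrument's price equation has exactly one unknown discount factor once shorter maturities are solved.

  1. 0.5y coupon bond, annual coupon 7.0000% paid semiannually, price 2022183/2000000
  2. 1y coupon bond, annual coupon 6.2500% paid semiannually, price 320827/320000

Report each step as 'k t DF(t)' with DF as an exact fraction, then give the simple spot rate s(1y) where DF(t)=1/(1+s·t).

step 1 [0.5y] bond c/2=7/200: DF=(2022183/2000000 − 7/200·(0))/(1+7/200) = 9769/10000 ≈ 0.976900
step 2 [1y] bond c/2=1/32: DF=(320827/320000 − 1/32·(0.976900))/(1+1/32) = 4713/5000 ≈ 0.942600

1 1/2 9769/10000
2 1 4713/5000
s(1y) = (1/(4713/5000) − 1)/(1) = 287/4713 ≈ 6.0895%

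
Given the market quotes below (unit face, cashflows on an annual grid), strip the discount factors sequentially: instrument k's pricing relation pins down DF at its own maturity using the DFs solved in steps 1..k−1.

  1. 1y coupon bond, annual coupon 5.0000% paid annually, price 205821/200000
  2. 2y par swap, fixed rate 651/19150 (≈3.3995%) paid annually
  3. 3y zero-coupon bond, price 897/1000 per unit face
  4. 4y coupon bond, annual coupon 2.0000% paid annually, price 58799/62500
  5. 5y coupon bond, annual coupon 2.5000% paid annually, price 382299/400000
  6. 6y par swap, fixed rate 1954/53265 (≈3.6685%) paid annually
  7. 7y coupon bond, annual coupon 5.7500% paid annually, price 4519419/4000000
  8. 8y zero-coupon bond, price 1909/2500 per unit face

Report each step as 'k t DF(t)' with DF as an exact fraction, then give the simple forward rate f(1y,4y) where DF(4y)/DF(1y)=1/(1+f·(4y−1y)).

1 1 9801/10000
2 2 9349/10000
3 3 897/1000
4 4 542/625
5 5 8427/10000
6 6 4023/5000
7 7 1947/2500
8 8 1909/2500
f(1y,4y) = ((9801/10000)/(542/625) − 1)/(3) = 1129/26016 ≈ 4.3396%

step 1 [1y] bond c/1=1/20: DF=(205821/200000 − 1/20·(0))/(1+1/20) = 9801/10000 ≈ 0.980100
step 2 [2y] swap r/1=651/19150: DF=(1 − 651/19150·(0.980100))/(1+651/19150) = 9349/10000 ≈ 0.934900
step 3 [3y] zero: DF = P = 897/1000 ≈ 0.897000
step 4 [4y] bond c/1=1/50: DF=(58799/62500 − 1/50·(0.980100+0.934900+0.897000))/(1+1/50) = 542/625 ≈ 0.867200
step 5 [5y] bond c/1=1/40: DF=(382299/400000 − 1/40·(0.980100+0.934900+0.897000+0.867200))/(1+1/40) = 8427/10000 ≈ 0.842700
step 6 [6y] swap r/1=1954/53265: DF=(1 − 1954/53265·(0.980100+0.934900+0.897000+0.867200+0.842700))/(1+1954/53265) = 4023/5000 ≈ 0.804600
step 7 [7y] bond c/1=23/400: DF=(4519419/4000000 − 23/400·(0.980100+0.934900+0.897000+0.867200+0.842700+0.804600))/(1+23/400) = 1947/2500 ≈ 0.778800
step 8 [8y] zero: DF = P = 1909/2500 ≈ 0.763600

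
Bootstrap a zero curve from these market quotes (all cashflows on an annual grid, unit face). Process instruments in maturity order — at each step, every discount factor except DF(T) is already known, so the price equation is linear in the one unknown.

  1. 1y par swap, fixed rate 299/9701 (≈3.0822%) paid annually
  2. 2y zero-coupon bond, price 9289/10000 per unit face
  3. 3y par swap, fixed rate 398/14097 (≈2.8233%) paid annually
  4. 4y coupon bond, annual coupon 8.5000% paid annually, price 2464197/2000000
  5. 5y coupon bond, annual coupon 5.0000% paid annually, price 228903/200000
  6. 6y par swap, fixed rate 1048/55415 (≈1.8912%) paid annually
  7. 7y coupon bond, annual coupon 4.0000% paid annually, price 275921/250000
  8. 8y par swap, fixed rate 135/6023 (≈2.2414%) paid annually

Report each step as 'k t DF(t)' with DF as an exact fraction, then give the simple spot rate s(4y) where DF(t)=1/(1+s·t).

1 1 9701/10000
2 2 9289/10000
3 3 2301/2500
4 4 9147/10000
5 5 4561/5000
6 6 1119/1250
7 7 8481/10000
8 8 419/500
s(4y) = (1/(9147/10000) − 1)/(4) = 853/36588 ≈ 2.3314%

step 1 [1y] swap r/1=299/9701: DF=(1 − 299/9701·(0))/(1+299/9701) = 9701/10000 ≈ 0.970100
step 2 [2y] zero: DF = P = 9289/10000 ≈ 0.928900
step 3 [3y] swap r/1=398/14097: DF=(1 − 398/14097·(0.970100+0.928900))/(1+398/14097) = 2301/2500 ≈ 0.920400
step 4 [4y] bond c/1=17/200: DF=(2464197/2000000 − 17/200·(0.970100+0.928900+0.920400))/(1+17/200) = 9147/10000 ≈ 0.914700
step 5 [5y] bond c/1=1/20: DF=(228903/200000 − 1/20·(0.970100+0.928900+0.920400+0.914700))/(1+1/20) = 4561/5000 ≈ 0.912200
step 6 [6y] swap r/1=1048/55415: DF=(1 − 1048/55415·(0.970100+0.928900+0.920400+0.914700+0.912200))/(1+1048/55415) = 1119/1250 ≈ 0.895200
step 7 [7y] bond c/1=1/25: DF=(275921/250000 − 1/25·(0.970100+0.928900+0.920400+0.914700+0.912200+0.895200))/(1+1/25) = 8481/10000 ≈ 0.848100
step 8 [8y] swap r/1=135/6023: DF=(1 − 135/6023·(0.970100+0.928900+0.920400+0.914700+0.912200+0.895200+0.848100))/(1+135/6023) = 419/500 ≈ 0.838000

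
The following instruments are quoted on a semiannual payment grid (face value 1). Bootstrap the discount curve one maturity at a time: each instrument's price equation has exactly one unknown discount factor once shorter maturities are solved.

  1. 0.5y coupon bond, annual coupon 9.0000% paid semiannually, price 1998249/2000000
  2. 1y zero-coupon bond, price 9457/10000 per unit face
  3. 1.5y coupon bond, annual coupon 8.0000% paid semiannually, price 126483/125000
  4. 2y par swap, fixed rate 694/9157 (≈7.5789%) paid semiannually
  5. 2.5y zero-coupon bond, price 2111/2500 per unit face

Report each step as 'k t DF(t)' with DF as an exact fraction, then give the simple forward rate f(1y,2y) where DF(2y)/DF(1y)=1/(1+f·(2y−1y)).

1 1/2 9561/10000
2 1 9457/10000
3 3/2 4499/5000
4 2 2153/2500
5 5/2 2111/2500
f(1y,2y) = ((9457/10000)/(2153/2500) − 1)/(1) = 845/8612 ≈ 9.8119%

step 1 [0.5y] bond c/2=9/200: DF=(1998249/2000000 − 9/200·(0))/(1+9/200) = 9561/10000 ≈ 0.956100
step 2 [1y] zero: DF = P = 9457/10000 ≈ 0.945700
step 3 [1.5y] bond c/2=1/25: DF=(126483/125000 − 1/25·(0.956100+0.945700))/(1+1/25) = 4499/5000 ≈ 0.899800
step 4 [2y] swap r/2=347/9157: DF=(1 − 347/9157·(0.956100+0.945700+0.899800))/(1+347/9157) = 2153/2500 ≈ 0.861200
step 5 [2.5y] zero: DF = P = 2111/2500 ≈ 0.844400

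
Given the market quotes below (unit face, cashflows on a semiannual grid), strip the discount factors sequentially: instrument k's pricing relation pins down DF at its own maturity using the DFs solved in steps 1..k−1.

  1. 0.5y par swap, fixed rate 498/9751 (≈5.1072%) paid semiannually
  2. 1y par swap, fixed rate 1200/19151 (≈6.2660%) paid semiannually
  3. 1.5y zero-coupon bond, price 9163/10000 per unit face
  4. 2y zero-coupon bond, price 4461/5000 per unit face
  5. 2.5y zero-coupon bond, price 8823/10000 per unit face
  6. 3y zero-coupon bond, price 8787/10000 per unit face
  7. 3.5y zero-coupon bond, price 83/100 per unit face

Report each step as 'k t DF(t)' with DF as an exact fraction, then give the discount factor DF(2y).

1 1/2 9751/10000
2 1 47/50
3 3/2 9163/10000
4 2 4461/5000
5 5/2 8823/10000
6 3 8787/10000
7 7/2 83/100
DF(2y) = 4461/5000 ≈ 0.892200

step 1 [0.5y] swap r/2=249/9751: DF=(1 − 249/9751·(0))/(1+249/9751) = 9751/10000 ≈ 0.975100
step 2 [1y] swap r/2=600/19151: DF=(1 − 600/19151·(0.975100))/(1+600/19151) = 47/50 ≈ 0.940000
step 3 [1.5y] zero: DF = P = 9163/10000 ≈ 0.916300
step 4 [2y] zero: DF = P = 4461/5000 ≈ 0.892200
step 5 [2.5y] zero: DF = P = 8823/10000 ≈ 0.882300
step 6 [3y] zero: DF = P = 8787/10000 ≈ 0.878700
step 7 [3.5y] zero: DF = P = 83/100 ≈ 0.830000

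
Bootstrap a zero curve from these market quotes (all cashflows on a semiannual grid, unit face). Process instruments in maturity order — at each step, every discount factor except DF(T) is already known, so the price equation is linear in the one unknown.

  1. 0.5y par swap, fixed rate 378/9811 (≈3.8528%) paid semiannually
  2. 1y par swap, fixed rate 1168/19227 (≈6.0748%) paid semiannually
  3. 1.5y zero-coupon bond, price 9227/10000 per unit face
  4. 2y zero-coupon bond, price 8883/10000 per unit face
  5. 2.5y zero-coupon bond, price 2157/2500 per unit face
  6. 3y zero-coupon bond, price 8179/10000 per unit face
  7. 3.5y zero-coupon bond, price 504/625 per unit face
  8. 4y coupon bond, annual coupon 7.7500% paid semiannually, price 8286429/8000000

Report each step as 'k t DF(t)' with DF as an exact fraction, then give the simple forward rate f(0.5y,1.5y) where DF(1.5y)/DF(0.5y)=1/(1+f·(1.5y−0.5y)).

step 1 [0.5y] swap r/2=189/9811: DF=(1 − 189/9811·(0))/(1+189/9811) = 9811/10000 ≈ 0.981100
step 2 [1y] swap r/2=584/19227: DF=(1 − 584/19227·(0.981100))/(1+584/19227) = 1177/1250 ≈ 0.941600
step 3 [1.5y] zero: DF = P = 9227/10000 ≈ 0.922700
step 4 [2y] zero: DF = P = 8883/10000 ≈ 0.888300
step 5 [2.5y] zero: DF = P = 2157/2500 ≈ 0.862800
step 6 [3y] zero: DF = P = 8179/10000 ≈ 0.817900
step 7 [3.5y] zero: DF = P = 504/625 ≈ 0.806400
step 8 [4y] bond c/2=31/800: DF=(8286429/8000000 − 31/800·(0.981100+0.941600+0.922700+0.888300+0.862800+0.817900+0.806400))/(1+31/800) = 7651/10000 ≈ 0.765100

1 1/2 9811/10000
2 1 1177/1250
3 3/2 9227/10000
4 2 8883/10000
5 5/2 2157/2500
6 3 8179/10000
7 7/2 504/625
8 4 7651/10000
f(0.5y,1.5y) = ((9811/10000)/(9227/10000) − 1)/(1) = 584/9227 ≈ 6.3293%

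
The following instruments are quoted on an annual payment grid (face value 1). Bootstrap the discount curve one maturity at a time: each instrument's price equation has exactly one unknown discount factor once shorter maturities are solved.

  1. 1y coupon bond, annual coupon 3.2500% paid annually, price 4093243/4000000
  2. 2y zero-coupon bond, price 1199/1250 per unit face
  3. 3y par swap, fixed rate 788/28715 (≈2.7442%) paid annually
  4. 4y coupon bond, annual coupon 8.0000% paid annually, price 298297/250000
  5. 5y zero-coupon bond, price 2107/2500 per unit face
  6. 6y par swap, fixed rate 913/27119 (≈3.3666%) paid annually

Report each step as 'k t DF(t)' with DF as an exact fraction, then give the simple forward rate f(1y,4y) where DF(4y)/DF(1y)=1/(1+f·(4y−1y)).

1 1 9911/10000
2 2 1199/1250
3 3 2303/2500
4 4 8921/10000
5 5 2107/2500
6 6 4087/5000
f(1y,4y) = ((9911/10000)/(8921/10000) − 1)/(3) = 30/811 ≈ 3.6991%

step 1 [1y] bond c/1=13/400: DF=(4093243/4000000 − 13/400·(0))/(1+13/400) = 9911/10000 ≈ 0.991100
step 2 [2y] zero: DF = P = 1199/1250 ≈ 0.959200
step 3 [3y] swap r/1=788/28715: DF=(1 − 788/28715·(0.991100+0.959200))/(1+788/28715) = 2303/2500 ≈ 0.921200
step 4 [4y] bond c/1=2/25: DF=(298297/250000 − 2/25·(0.991100+0.959200+0.921200))/(1+2/25) = 8921/10000 ≈ 0.892100
step 5 [5y] zero: DF = P = 2107/2500 ≈ 0.842800
step 6 [6y] swap r/1=913/27119: DF=(1 − 913/27119·(0.991100+0.959200+0.921200+0.892100+0.842800))/(1+913/27119) = 4087/5000 ≈ 0.817400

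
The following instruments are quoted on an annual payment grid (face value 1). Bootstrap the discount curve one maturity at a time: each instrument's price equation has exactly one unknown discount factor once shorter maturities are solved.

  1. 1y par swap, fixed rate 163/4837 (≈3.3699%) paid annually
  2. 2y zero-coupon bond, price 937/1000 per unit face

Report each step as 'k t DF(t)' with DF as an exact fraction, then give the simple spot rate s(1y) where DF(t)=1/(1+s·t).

1 1 4837/5000
2 2 937/1000
s(1y) = (1/(4837/5000) − 1)/(1) = 163/4837 ≈ 3.3699%

step 1 [1y] swap r/1=163/4837: DF=(1 − 163/4837·(0))/(1+163/4837) = 4837/5000 ≈ 0.967400
step 2 [2y] zero: DF = P = 937/1000 ≈ 0.937000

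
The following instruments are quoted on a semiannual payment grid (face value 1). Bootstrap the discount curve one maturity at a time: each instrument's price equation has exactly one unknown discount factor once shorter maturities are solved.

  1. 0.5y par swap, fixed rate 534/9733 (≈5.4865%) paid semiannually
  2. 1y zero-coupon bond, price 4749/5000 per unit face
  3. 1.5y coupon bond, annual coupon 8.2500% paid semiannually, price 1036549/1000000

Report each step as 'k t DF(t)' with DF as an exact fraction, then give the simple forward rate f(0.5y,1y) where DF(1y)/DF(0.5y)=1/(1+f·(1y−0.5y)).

step 1 [0.5y] swap r/2=267/9733: DF=(1 − 267/9733·(0))/(1+267/9733) = 9733/10000 ≈ 0.973300
step 2 [1y] zero: DF = P = 4749/5000 ≈ 0.949800
step 3 [1.5y] bond c/2=33/800: DF=(1036549/1000000 − 33/800·(0.973300+0.949800))/(1+33/800) = 9193/10000 ≈ 0.919300

1 1/2 9733/10000
2 1 4749/5000
3 3/2 9193/10000
f(0.5y,1y) = ((9733/10000)/(4749/5000) − 1)/(1/2) = 235/4749 ≈ 4.9484%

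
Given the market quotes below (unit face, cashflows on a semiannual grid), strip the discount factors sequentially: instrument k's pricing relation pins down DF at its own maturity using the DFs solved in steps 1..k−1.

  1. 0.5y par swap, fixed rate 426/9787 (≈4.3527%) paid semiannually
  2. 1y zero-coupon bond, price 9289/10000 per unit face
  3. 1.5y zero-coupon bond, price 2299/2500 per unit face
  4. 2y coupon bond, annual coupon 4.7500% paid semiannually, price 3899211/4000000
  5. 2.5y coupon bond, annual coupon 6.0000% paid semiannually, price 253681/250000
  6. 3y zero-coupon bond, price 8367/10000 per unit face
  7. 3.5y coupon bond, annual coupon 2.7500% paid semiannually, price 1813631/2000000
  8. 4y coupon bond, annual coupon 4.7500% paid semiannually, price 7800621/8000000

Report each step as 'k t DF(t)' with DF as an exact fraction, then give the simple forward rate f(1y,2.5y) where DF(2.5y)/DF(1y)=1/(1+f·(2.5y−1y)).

1 1/2 9787/10000
2 1 9289/10000
3 3/2 2299/2500
4 2 4433/5000
5 5/2 877/1000
6 3 8367/10000
7 7/2 8209/10000
8 4 323/400
f(1y,2.5y) = ((9289/10000)/(877/1000) − 1)/(3/2) = 173/4385 ≈ 3.9453%

step 1 [0.5y] swap r/2=213/9787: DF=(1 − 213/9787·(0))/(1+213/9787) = 9787/10000 ≈ 0.978700
step 2 [1y] zero: DF = P = 9289/10000 ≈ 0.928900
step 3 [1.5y] zero: DF = P = 2299/2500 ≈ 0.919600
step 4 [2y] bond c/2=19/800: DF=(3899211/4000000 − 19/800·(0.978700+0.928900+0.919600))/(1+19/800) = 4433/5000 ≈ 0.886600
step 5 [2.5y] bond c/2=3/100: DF=(253681/250000 − 3/100·(0.978700+0.928900+0.919600+0.886600))/(1+3/100) = 877/1000 ≈ 0.877000
step 6 [3y] zero: DF = P = 8367/10000 ≈ 0.836700
step 7 [3.5y] bond c/2=11/800: DF=(1813631/2000000 − 11/800·(0.978700+0.928900+0.919600+0.886600+0.877000+0.836700))/(1+11/800) = 8209/10000 ≈ 0.820900
step 8 [4y] bond c/2=19/800: DF=(7800621/8000000 − 19/800·(0.978700+0.928900+0.919600+0.886600+0.877000+0.836700+0.820900))/(1+19/800) = 323/400 ≈ 0.807500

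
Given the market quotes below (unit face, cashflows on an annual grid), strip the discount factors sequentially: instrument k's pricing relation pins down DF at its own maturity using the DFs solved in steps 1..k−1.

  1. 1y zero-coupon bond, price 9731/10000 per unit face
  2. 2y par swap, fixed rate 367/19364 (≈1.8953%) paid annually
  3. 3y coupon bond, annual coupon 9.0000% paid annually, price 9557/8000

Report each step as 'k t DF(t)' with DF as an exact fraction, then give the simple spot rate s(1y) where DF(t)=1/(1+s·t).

step 1 [1y] zero: DF = P = 9731/10000 ≈ 0.973100
step 2 [2y] swap r/1=367/19364: DF=(1 − 367/19364·(0.973100))/(1+367/19364) = 9633/10000 ≈ 0.963300
step 3 [3y] bond c/1=9/100: DF=(9557/8000 − 9/100·(0.973100+0.963300))/(1+9/100) = 9361/10000 ≈ 0.936100

1 1 9731/10000
2 2 9633/10000
3 3 9361/10000
s(1y) = (1/(9731/10000) − 1)/(1) = 269/9731 ≈ 2.7644%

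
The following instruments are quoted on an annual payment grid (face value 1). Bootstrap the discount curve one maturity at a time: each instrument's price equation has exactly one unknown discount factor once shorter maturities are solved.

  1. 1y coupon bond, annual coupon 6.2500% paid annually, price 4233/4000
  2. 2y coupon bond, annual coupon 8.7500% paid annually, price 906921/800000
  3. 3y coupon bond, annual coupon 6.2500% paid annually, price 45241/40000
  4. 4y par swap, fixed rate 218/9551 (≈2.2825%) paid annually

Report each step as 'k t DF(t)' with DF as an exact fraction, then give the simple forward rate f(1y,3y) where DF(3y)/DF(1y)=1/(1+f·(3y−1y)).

step 1 [1y] bond c/1=1/16: DF=(4233/4000 − 1/16·(0))/(1+1/16) = 249/250 ≈ 0.996000
step 2 [2y] bond c/1=7/80: DF=(906921/800000 − 7/80·(0.996000))/(1+7/80) = 9623/10000 ≈ 0.962300
step 3 [3y] bond c/1=1/16: DF=(45241/40000 − 1/16·(0.996000+0.962300))/(1+1/16) = 9493/10000 ≈ 0.949300
step 4 [4y] swap r/1=218/9551: DF=(1 − 218/9551·(0.996000+0.962300+0.949300))/(1+218/9551) = 1141/1250 ≈ 0.912800

1 1 249/250
2 2 9623/10000
3 3 9493/10000
4 4 1141/1250
f(1y,3y) = ((249/250)/(9493/10000) − 1)/(2) = 467/18986 ≈ 2.4597%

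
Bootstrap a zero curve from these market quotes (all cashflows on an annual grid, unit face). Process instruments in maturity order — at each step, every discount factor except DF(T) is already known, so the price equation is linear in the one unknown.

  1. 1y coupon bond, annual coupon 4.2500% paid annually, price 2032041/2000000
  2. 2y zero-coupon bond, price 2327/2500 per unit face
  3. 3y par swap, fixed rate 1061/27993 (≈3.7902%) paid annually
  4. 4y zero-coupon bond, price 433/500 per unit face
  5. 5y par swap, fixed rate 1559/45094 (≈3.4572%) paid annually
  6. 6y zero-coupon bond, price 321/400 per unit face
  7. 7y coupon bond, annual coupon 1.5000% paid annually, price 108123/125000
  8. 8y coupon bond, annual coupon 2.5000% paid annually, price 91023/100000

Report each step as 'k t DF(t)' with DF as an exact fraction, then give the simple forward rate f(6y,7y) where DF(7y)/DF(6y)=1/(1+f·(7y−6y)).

step 1 [1y] bond c/1=17/400: DF=(2032041/2000000 − 17/400·(0))/(1+17/400) = 4873/5000 ≈ 0.974600
step 2 [2y] zero: DF = P = 2327/2500 ≈ 0.930800
step 3 [3y] swap r/1=1061/27993: DF=(1 − 1061/27993·(0.974600+0.930800))/(1+1061/27993) = 8939/10000 ≈ 0.893900
step 4 [4y] zero: DF = P = 433/500 ≈ 0.866000
step 5 [5y] swap r/1=1559/45094: DF=(1 − 1559/45094·(0.974600+0.930800+0.893900+0.866000))/(1+1559/45094) = 8441/10000 ≈ 0.844100
step 6 [6y] zero: DF = P = 321/400 ≈ 0.802500
step 7 [7y] bond c/1=3/200: DF=(108123/125000 − 3/200·(0.974600+0.930800+0.893900+0.866000+0.844100+0.802500))/(1+3/200) = 7737/10000 ≈ 0.773700
step 8 [8y] bond c/1=1/40: DF=(91023/100000 − 1/40·(0.974600+0.930800+0.893900+0.866000+0.844100+0.802500+0.773700))/(1+1/40) = 1849/2500 ≈ 0.739600

1 1 4873/5000
2 2 2327/2500
3 3 8939/10000
4 4 433/500
5 5 8441/10000
6 6 321/400
7 7 7737/10000
8 8 1849/2500
f(6y,7y) = ((321/400)/(7737/10000) − 1)/(1) = 96/2579 ≈ 3.7224%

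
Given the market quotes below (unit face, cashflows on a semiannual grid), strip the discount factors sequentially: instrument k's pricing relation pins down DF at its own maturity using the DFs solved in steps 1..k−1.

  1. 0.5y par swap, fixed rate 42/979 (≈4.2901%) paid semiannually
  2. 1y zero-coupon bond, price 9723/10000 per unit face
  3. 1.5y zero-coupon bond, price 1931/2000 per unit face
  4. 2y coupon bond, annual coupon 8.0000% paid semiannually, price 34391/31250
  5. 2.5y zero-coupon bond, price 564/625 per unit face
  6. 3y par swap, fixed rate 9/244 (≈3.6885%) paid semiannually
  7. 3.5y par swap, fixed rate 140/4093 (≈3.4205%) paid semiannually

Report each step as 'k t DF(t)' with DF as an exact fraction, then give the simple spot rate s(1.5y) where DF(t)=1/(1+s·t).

step 1 [0.5y] swap r/2=21/979: DF=(1 − 21/979·(0))/(1+21/979) = 979/1000 ≈ 0.979000
step 2 [1y] zero: DF = P = 9723/10000 ≈ 0.972300
step 3 [1.5y] zero: DF = P = 1931/2000 ≈ 0.965500
step 4 [2y] bond c/2=1/25: DF=(34391/31250 − 1/25·(0.979000+0.972300+0.965500))/(1+1/25) = 473/500 ≈ 0.946000
step 5 [2.5y] zero: DF = P = 564/625 ≈ 0.902400
step 6 [3y] swap r/2=9/488: DF=(1 − 9/488·(0.979000+0.972300+0.965500+0.946000+0.902400))/(1+9/488) = 2239/2500 ≈ 0.895600
step 7 [3.5y] swap r/2=70/4093: DF=(1 − 70/4093·(0.979000+0.972300+0.965500+0.946000+0.902400+0.895600))/(1+70/4093) = 111/125 ≈ 0.888000

1 1/2 979/1000
2 1 9723/10000
3 3/2 1931/2000
4 2 473/500
5 5/2 564/625
6 3 2239/2500
7 7/2 111/125
s(1.5y) = (1/(1931/2000) − 1)/(3/2) = 46/1931 ≈ 2.3822%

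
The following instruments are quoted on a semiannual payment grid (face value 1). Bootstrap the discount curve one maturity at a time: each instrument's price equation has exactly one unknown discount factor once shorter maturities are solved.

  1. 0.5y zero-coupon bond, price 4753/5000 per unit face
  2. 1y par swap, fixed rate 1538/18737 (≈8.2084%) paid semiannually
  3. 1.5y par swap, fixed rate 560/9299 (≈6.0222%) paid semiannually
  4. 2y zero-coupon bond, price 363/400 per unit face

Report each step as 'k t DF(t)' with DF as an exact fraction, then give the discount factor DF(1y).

step 1 [0.5y] zero: DF = P = 4753/5000 ≈ 0.950600
step 2 [1y] swap r/2=769/18737: DF=(1 − 769/18737·(0.950600))/(1+769/18737) = 9231/10000 ≈ 0.923100
step 3 [1.5y] swap r/2=280/9299: DF=(1 − 280/9299·(0.950600+0.923100))/(1+280/9299) = 229/250 ≈ 0.916000
step 4 [2y] zero: DF = P = 363/400 ≈ 0.907500

1 1/2 4753/5000
2 1 9231/10000
3 3/2 229/250
4 2 363/400
DF(1y) = 9231/10000 ≈ 0.923100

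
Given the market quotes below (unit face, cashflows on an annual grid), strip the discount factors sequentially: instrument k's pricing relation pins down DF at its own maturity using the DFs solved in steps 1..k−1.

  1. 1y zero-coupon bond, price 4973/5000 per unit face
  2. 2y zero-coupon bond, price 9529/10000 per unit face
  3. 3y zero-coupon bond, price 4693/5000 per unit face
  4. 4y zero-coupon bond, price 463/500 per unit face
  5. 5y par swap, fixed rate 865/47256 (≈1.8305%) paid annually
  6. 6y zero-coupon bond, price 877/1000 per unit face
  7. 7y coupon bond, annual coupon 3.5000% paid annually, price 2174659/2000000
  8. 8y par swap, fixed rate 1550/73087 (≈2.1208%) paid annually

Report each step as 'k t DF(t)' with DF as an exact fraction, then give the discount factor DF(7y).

1 1 4973/5000
2 2 9529/10000
3 3 4693/5000
4 4 463/500
5 5 1827/2000
6 6 877/1000
7 7 8611/10000
8 8 169/200
DF(7y) = 8611/10000 ≈ 0.861100

step 1 [1y] zero: DF = P = 4973/5000 ≈ 0.994600
step 2 [2y] zero: DF = P = 9529/10000 ≈ 0.952900
step 3 [3y] zero: DF = P = 4693/5000 ≈ 0.938600
step 4 [4y] zero: DF = P = 463/500 ≈ 0.926000
step 5 [5y] swap r/1=865/47256: DF=(1 − 865/47256·(0.994600+0.952900+0.938600+0.926000))/(1+865/47256) = 1827/2000 ≈ 0.913500
step 6 [6y] zero: DF = P = 877/1000 ≈ 0.877000
step 7 [7y] bond c/1=7/200: DF=(2174659/2000000 − 7/200·(0.994600+0.952900+0.938600+0.926000+0.913500+0.877000))/(1+7/200) = 8611/10000 ≈ 0.861100
step 8 [8y] swap r/1=1550/73087: DF=(1 − 1550/73087·(0.994600+0.952900+0.938600+0.926000+0.913500+0.877000+0.861100))/(1+1550/73087) = 169/200 ≈ 0.845000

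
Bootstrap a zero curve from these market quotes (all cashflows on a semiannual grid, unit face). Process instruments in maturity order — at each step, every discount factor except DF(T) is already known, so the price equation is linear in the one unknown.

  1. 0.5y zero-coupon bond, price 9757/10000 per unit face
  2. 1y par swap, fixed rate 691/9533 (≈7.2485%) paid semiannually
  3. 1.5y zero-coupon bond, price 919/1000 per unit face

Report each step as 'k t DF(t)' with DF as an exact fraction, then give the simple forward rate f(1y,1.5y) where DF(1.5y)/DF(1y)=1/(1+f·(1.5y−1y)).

1 1/2 9757/10000
2 1 9309/10000
3 3/2 919/1000
f(1y,1.5y) = ((9309/10000)/(919/1000) − 1)/(1/2) = 119/4595 ≈ 2.5898%

step 1 [0.5y] zero: DF = P = 9757/10000 ≈ 0.975700
step 2 [1y] swap r/2=691/19066: DF=(1 − 691/19066·(0.975700))/(1+691/19066) = 9309/10000 ≈ 0.930900
step 3 [1.5y] zero: DF = P = 919/1000 ≈ 0.919000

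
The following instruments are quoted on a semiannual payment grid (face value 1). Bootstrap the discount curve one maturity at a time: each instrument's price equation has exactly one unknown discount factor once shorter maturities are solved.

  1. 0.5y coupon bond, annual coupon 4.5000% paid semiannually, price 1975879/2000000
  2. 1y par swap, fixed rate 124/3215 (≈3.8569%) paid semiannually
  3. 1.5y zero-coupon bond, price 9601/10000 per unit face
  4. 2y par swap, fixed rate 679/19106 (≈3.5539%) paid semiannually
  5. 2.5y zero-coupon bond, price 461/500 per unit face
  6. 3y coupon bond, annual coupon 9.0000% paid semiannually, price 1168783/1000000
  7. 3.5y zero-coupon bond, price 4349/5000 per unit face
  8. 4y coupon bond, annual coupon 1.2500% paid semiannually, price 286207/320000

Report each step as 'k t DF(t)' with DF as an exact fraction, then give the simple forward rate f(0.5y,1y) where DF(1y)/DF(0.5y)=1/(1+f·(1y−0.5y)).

1 1/2 4831/5000
2 1 2407/2500
3 3/2 9601/10000
4 2 9321/10000
5 5/2 461/500
6 3 4571/5000
7 7/2 4349/5000
8 4 8483/10000
f(0.5y,1y) = ((4831/5000)/(2407/2500) − 1)/(1/2) = 17/2407 ≈ 0.7063%

step 1 [0.5y] bond c/2=9/400: DF=(1975879/2000000 − 9/400·(0))/(1+9/400) = 4831/5000 ≈ 0.966200
step 2 [1y] swap r/2=62/3215: DF=(1 − 62/3215·(0.966200))/(1+62/3215) = 2407/2500 ≈ 0.962800
step 3 [1.5y] zero: DF = P = 9601/10000 ≈ 0.960100
step 4 [2y] swap r/2=679/38212: DF=(1 − 679/38212·(0.966200+0.962800+0.960100))/(1+679/38212) = 9321/10000 ≈ 0.932100
step 5 [2.5y] zero: DF = P = 461/500 ≈ 0.922000
step 6 [3y] bond c/2=9/200: DF=(1168783/1000000 − 9/200·(0.966200+0.962800+0.960100+0.932100+0.922000))/(1+9/200) = 4571/5000 ≈ 0.914200
step 7 [3.5y] zero: DF = P = 4349/5000 ≈ 0.869800
step 8 [4y] bond c/2=1/160: DF=(286207/320000 − 1/160·(0.966200+0.962800+0.960100+0.932100+0.922000+0.914200+0.869800))/(1+1/160) = 8483/10000 ≈ 0.848300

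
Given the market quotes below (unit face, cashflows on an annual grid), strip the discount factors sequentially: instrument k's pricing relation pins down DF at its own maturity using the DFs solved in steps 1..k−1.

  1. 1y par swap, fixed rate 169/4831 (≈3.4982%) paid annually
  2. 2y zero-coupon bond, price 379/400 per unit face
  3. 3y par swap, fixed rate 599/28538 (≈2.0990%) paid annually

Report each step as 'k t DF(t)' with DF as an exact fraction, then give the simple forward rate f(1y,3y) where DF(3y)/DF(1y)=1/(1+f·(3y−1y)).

step 1 [1y] swap r/1=169/4831: DF=(1 − 169/4831·(0))/(1+169/4831) = 4831/5000 ≈ 0.966200
step 2 [2y] zero: DF = P = 379/400 ≈ 0.947500
step 3 [3y] swap r/1=599/28538: DF=(1 − 599/28538·(0.966200+0.947500))/(1+599/28538) = 9401/10000 ≈ 0.940100

1 1 4831/5000
2 2 379/400
3 3 9401/10000
f(1y,3y) = ((4831/5000)/(9401/10000) − 1)/(2) = 261/18802 ≈ 1.3882%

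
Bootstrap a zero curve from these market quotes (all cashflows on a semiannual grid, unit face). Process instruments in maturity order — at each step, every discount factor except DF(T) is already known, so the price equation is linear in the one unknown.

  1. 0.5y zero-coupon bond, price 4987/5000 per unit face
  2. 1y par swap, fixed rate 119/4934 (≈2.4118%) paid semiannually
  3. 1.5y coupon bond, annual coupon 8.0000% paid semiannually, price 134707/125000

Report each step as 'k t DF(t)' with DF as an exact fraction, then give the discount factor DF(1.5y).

step 1 [0.5y] zero: DF = P = 4987/5000 ≈ 0.997400
step 2 [1y] swap r/2=119/9868: DF=(1 − 119/9868·(0.997400))/(1+119/9868) = 4881/5000 ≈ 0.976200
step 3 [1.5y] bond c/2=1/25: DF=(134707/125000 − 1/25·(0.997400+0.976200))/(1+1/25) = 9603/10000 ≈ 0.960300

1 1/2 4987/5000
2 1 4881/5000
3 3/2 9603/10000
DF(1.5y) = 9603/10000 ≈ 0.960300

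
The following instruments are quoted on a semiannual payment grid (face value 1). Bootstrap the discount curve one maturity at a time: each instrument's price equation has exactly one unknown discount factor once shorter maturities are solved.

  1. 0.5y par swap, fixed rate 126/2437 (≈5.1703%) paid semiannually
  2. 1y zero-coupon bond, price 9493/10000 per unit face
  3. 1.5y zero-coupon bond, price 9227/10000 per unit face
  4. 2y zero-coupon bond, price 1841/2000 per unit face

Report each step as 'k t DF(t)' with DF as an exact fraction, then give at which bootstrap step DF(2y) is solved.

step 1 [0.5y] swap r/2=63/2437: DF=(1 − 63/2437·(0))/(1+63/2437) = 2437/2500 ≈ 0.974800
step 2 [1y] zero: DF = P = 9493/10000 ≈ 0.949300
step 3 [1.5y] zero: DF = P = 9227/10000 ≈ 0.922700
step 4 [2y] zero: DF = P = 1841/2000 ≈ 0.920500

1 1/2 2437/2500
2 1 9493/10000
3 3/2 9227/10000
4 2 1841/2000
DF(2y) is solved at step 4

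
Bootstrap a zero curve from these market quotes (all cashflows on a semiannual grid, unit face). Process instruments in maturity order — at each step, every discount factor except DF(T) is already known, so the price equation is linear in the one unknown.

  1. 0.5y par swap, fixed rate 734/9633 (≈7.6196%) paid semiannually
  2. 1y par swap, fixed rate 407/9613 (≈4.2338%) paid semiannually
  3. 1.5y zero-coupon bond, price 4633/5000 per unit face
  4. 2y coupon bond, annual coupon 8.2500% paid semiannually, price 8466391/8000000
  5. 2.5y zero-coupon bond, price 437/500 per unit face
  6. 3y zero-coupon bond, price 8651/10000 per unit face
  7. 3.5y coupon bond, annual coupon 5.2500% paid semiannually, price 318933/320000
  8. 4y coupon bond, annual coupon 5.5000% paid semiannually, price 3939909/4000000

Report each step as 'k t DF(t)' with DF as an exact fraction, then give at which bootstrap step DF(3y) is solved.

1 1/2 9633/10000
2 1 9593/10000
3 3/2 4633/5000
4 2 1807/2000
5 5/2 437/500
6 3 8651/10000
7 7/2 8307/10000
8 4 3947/5000
DF(3y) is solved at step 6

step 1 [0.5y] swap r/2=367/9633: DF=(1 − 367/9633·(0))/(1+367/9633) = 9633/10000 ≈ 0.963300
step 2 [1y] swap r/2=407/19226: DF=(1 − 407/19226·(0.963300))/(1+407/19226) = 9593/10000 ≈ 0.959300
step 3 [1.5y] zero: DF = P = 4633/5000 ≈ 0.926600
step 4 [2y] bond c/2=33/800: DF=(8466391/8000000 − 33/800·(0.963300+0.959300+0.926600))/(1+33/800) = 1807/2000 ≈ 0.903500
step 5 [2.5y] zero: DF = P = 437/500 ≈ 0.874000
step 6 [3y] zero: DF = P = 8651/10000 ≈ 0.865100
step 7 [3.5y] bond c/2=21/800: DF=(318933/320000 − 21/800·(0.963300+0.959300+0.926600+0.903500+0.874000+0.865100))/(1+21/800) = 8307/10000 ≈ 0.830700
step 8 [4y] bond c/2=11/400: DF=(3939909/4000000 − 11/400·(0.963300+0.959300+0.926600+0.903500+0.874000+0.865100+0.830700))/(1+11/400) = 3947/5000 ≈ 0.789400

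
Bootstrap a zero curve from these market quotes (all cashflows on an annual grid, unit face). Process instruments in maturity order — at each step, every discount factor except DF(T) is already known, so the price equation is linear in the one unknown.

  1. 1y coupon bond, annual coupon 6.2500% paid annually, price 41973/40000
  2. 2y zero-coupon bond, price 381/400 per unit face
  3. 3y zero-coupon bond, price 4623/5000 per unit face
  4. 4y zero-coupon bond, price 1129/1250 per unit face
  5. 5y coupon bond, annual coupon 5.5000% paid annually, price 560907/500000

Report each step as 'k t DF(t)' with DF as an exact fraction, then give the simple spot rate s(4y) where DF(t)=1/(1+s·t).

step 1 [1y] bond c/1=1/16: DF=(41973/40000 − 1/16·(0))/(1+1/16) = 2469/2500 ≈ 0.987600
step 2 [2y] zero: DF = P = 381/400 ≈ 0.952500
step 3 [3y] zero: DF = P = 4623/5000 ≈ 0.924600
step 4 [4y] zero: DF = P = 1129/1250 ≈ 0.903200
step 5 [5y] bond c/1=11/200: DF=(560907/500000 − 11/200·(0.987600+0.952500+0.924600+0.903200))/(1+11/200) = 8669/10000 ≈ 0.866900

1 1 2469/2500
2 2 381/400
3 3 4623/5000
4 4 1129/1250
5 5 8669/10000
s(4y) = (1/(1129/1250) − 1)/(4) = 121/4516 ≈ 2.6794%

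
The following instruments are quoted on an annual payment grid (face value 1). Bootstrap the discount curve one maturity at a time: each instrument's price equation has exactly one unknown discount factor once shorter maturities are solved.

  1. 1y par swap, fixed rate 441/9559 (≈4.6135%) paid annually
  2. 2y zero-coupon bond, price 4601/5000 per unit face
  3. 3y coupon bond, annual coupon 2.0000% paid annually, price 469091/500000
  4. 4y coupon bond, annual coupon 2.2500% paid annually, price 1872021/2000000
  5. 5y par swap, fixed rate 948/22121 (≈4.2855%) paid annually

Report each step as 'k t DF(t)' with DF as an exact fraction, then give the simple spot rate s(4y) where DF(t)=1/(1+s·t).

step 1 [1y] swap r/1=441/9559: DF=(1 − 441/9559·(0))/(1+441/9559) = 9559/10000 ≈ 0.955900
step 2 [2y] zero: DF = P = 4601/5000 ≈ 0.920200
step 3 [3y] bond c/1=1/50: DF=(469091/500000 − 1/50·(0.955900+0.920200))/(1+1/50) = 883/1000 ≈ 0.883000
step 4 [4y] bond c/1=9/400: DF=(1872021/2000000 − 9/400·(0.955900+0.920200+0.883000))/(1+9/400) = 8547/10000 ≈ 0.854700
step 5 [5y] swap r/1=948/22121: DF=(1 − 948/22121·(0.955900+0.920200+0.883000+0.854700))/(1+948/22121) = 1013/1250 ≈ 0.810400

1 1 9559/10000
2 2 4601/5000
3 3 883/1000
4 4 8547/10000
5 5 1013/1250
s(4y) = (1/(8547/10000) − 1)/(4) = 1453/34188 ≈ 4.2500%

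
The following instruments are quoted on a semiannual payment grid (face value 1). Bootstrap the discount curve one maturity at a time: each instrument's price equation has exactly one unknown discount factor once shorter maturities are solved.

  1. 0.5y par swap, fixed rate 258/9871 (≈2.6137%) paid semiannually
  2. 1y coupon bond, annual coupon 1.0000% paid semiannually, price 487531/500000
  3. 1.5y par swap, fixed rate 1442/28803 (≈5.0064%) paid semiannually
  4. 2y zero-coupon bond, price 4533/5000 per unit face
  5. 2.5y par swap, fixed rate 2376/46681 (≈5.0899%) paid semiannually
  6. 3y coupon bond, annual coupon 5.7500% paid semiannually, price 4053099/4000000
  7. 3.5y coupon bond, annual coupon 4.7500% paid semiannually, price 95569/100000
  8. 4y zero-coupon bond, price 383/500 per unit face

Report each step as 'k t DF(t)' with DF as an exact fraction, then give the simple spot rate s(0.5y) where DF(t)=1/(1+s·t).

step 1 [0.5y] swap r/2=129/9871: DF=(1 − 129/9871·(0))/(1+129/9871) = 9871/10000 ≈ 0.987100
step 2 [1y] bond c/2=1/200: DF=(487531/500000 − 1/200·(0.987100))/(1+1/200) = 9653/10000 ≈ 0.965300
step 3 [1.5y] swap r/2=721/28803: DF=(1 − 721/28803·(0.987100+0.965300))/(1+721/28803) = 9279/10000 ≈ 0.927900
step 4 [2y] zero: DF = P = 4533/5000 ≈ 0.906600
step 5 [2.5y] swap r/2=1188/46681: DF=(1 − 1188/46681·(0.987100+0.965300+0.927900+0.906600))/(1+1188/46681) = 2203/2500 ≈ 0.881200
step 6 [3y] bond c/2=23/800: DF=(4053099/4000000 − 23/800·(0.987100+0.965300+0.927900+0.906600+0.881200))/(1+23/800) = 1709/2000 ≈ 0.854500
step 7 [3.5y] bond c/2=19/800: DF=(95569/100000 − 19/800·(0.987100+0.965300+0.927900+0.906600+0.881200+0.854500))/(1+19/800) = 4027/5000 ≈ 0.805400
step 8 [4y] zero: DF = P = 383/500 ≈ 0.766000

1 1/2 9871/10000
2 1 9653/10000
3 3/2 9279/10000
4 2 4533/5000
5 5/2 2203/2500
6 3 1709/2000
7 7/2 4027/5000
8 4 383/500
s(0.5y) = (1/(9871/10000) − 1)/(1/2) = 258/9871 ≈ 2.6137%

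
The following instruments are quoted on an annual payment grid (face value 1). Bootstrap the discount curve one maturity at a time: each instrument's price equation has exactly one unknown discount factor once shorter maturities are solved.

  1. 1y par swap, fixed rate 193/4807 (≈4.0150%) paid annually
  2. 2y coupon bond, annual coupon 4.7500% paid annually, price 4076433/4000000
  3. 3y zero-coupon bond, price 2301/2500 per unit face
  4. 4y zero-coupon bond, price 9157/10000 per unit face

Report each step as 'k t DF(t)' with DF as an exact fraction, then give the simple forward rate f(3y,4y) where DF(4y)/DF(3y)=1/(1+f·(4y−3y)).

1 1 4807/5000
2 2 9293/10000
3 3 2301/2500
4 4 9157/10000
f(3y,4y) = ((2301/2500)/(9157/10000) − 1)/(1) = 47/9157 ≈ 0.5133%

step 1 [1y] swap r/1=193/4807: DF=(1 − 193/4807·(0))/(1+193/4807) = 4807/5000 ≈ 0.961400
step 2 [2y] bond c/1=19/400: DF=(4076433/4000000 − 19/400·(0.961400))/(1+19/400) = 9293/10000 ≈ 0.929300
step 3 [3y] zero: DF = P = 2301/2500 ≈ 0.920400
step 4 [4y] zero: DF = P = 9157/10000 ≈ 0.915700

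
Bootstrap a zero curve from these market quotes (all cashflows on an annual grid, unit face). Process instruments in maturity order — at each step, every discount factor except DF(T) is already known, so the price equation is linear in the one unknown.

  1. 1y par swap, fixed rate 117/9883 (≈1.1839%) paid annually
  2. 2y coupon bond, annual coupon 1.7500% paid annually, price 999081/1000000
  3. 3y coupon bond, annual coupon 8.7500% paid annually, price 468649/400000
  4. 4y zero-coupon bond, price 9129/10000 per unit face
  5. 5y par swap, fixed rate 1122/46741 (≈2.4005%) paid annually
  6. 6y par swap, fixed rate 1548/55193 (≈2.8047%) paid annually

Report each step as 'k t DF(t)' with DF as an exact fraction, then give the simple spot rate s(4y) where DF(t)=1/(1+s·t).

1 1 9883/10000
2 2 9649/10000
3 3 4601/5000
4 4 9129/10000
5 5 4439/5000
6 6 2113/2500
s(4y) = (1/(9129/10000) − 1)/(4) = 871/36516 ≈ 2.3853%

step 1 [1y] swap r/1=117/9883: DF=(1 − 117/9883·(0))/(1+117/9883) = 9883/10000 ≈ 0.988300
step 2 [2y] bond c/1=7/400: DF=(999081/1000000 − 7/400·(0.988300))/(1+7/400) = 9649/10000 ≈ 0.964900
step 3 [3y] bond c/1=7/80: DF=(468649/400000 − 7/80·(0.988300+0.964900))/(1+7/80) = 4601/5000 ≈ 0.920200
step 4 [4y] zero: DF = P = 9129/10000 ≈ 0.912900
step 5 [5y] swap r/1=1122/46741: DF=(1 − 1122/46741·(0.988300+0.964900+0.920200+0.912900))/(1+1122/46741) = 4439/5000 ≈ 0.887800
step 6 [6y] swap r/1=1548/55193: DF=(1 − 1548/55193·(0.988300+0.964900+0.920200+0.912900+0.887800))/(1+1548/55193) = 2113/2500 ≈ 0.845200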